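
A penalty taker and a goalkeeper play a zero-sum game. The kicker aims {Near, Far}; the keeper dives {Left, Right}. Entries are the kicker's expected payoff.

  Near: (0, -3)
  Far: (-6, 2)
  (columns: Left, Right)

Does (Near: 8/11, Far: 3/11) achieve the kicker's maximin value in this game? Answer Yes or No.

Against Left this mix gives (8/11)·0 + (3/11)·(-6) = -18/11.
Against Right this mix gives (8/11)·(-3) + (3/11)·2 = -18/11.
All of the keeper's active replies (Left, Right) yield -18/11, and no column does worse for the kicker. The mix makes the keeper indifferent and guarantees -18/11, so it is optimal.

Yes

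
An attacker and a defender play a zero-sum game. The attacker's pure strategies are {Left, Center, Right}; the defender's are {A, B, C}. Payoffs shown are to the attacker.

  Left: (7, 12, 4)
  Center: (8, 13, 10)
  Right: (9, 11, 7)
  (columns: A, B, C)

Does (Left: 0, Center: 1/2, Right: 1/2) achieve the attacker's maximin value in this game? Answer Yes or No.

Against A this mix gives (1/2)·8 + (1/2)·9 = 17/2.
Against B this mix gives (1/2)·13 + (1/2)·11 = 12.
Against C this mix gives (1/2)·10 + (1/2)·7 = 17/2.
All of the defender's active replies (A, C) yield 17/2, and no column does worse for the attacker. The mix makes the defender indifferent and guarantees 17/2, so it is optimal.

Yes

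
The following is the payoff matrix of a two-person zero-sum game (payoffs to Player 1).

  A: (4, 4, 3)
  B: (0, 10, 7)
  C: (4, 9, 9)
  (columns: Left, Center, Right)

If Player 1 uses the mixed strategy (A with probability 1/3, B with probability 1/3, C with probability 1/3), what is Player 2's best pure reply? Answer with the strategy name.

Left

If Player 2 plays Left, Player 1's expected payoff is (1/3)·4 + (1/3)·0 + (1/3)·4 = 8/3.
If Player 2 plays Center, Player 1's expected payoff is (1/3)·4 + (1/3)·10 + (1/3)·9 = 23/3.
If Player 2 plays Right, Player 1's expected payoff is (1/3)·3 + (1/3)·7 + (1/3)·9 = 19/3.
Player 2 minimizes Player 1's payoff; the smallest is 8/3, so the best response is Left.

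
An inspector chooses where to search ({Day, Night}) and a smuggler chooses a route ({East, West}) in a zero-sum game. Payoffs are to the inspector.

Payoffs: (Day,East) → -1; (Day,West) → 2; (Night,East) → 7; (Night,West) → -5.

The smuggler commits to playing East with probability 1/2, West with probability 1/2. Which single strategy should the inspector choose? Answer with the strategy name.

Expected payoff of Day: (1/2)·(-1) + (1/2)·2 = 1/2.
Expected payoff of Night: (1/2)·7 + (1/2)·(-5) = 1.
The largest is 1, so the inspector's best response is Night.

Night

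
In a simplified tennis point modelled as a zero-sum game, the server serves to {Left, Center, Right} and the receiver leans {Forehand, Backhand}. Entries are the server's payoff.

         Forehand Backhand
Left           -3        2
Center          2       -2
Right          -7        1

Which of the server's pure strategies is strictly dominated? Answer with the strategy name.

Left gives a strictly higher payoff than Right against every column: -3 > -7, 2 > 1.
So Right is strictly dominated and the server never plays it.

Right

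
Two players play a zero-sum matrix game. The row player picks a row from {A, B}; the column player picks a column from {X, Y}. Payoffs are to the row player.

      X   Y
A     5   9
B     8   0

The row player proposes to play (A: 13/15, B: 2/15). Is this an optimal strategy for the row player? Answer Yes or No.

Against X this mix gives (13/15)·5 + (2/15)·8 = 27/5.
Against Y this mix gives (13/15)·9 + (2/15)·0 = 39/5.
The column player will play X, holding the row player to 27/5. Shifting weight toward the row that does better against X would raise this floor (the equalizing mix achieves 6 against both X and Y), so the proposed strategy is not optimal.

No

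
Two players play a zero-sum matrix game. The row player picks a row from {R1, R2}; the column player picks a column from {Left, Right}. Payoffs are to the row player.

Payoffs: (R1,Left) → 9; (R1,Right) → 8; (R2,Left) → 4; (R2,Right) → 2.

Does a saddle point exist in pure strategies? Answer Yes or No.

Row minima: R1 → 8, R2 → 2; maximin = 8.
Column maxima: Left → 9, Right → 8; minimax = 8.
maximin = minimax = 8, so a saddle point exists.

Yes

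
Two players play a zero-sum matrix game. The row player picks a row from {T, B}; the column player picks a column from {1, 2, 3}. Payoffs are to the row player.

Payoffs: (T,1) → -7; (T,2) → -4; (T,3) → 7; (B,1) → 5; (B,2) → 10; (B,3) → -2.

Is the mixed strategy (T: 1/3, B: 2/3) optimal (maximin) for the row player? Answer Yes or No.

Against 1 this mix gives (1/3)·(-7) + (2/3)·5 = 1.
Against 2 this mix gives (1/3)·(-4) + (2/3)·10 = 16/3.
Against 3 this mix gives (1/3)·7 + (2/3)·(-2) = 1.
All of the column player's active replies (1, 3) yield 1, and no column does worse for the row player. The mix makes the column player indifferent and guarantees 1, so it is optimal.

Yes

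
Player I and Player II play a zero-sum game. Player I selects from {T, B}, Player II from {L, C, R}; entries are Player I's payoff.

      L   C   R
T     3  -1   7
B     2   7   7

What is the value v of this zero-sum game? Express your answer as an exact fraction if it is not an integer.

Row minima: T → -1, B → 2; maximin = 2.
Column maxima: L → 3, C → 7, R → 7; minimax = 3.
2 ≠ 3, so there is no saddle point; optimal play is mixed.
R is strictly dominated by L (it gives Player I strictly more in every row), so Player II never plays it.
On the remaining 2×2 (T, B vs L, C):
Let Player I play T with probability p. Expected payoff against L: 3p + 2(1−p) = p + 2; against C: (-1)p + 7(1−p) = −8p + 7.
Setting these equal: p + 2 = −8p + 7 ⇒ 9p = 5 ⇒ p = 5/9, and the value is (1)·(5/9) + 2 = 23/9.
For Player II: with q = P(L), equating T's and B's payoffs gives 4q − 1 = −5q + 7 ⇒ q = 8/9.

23/9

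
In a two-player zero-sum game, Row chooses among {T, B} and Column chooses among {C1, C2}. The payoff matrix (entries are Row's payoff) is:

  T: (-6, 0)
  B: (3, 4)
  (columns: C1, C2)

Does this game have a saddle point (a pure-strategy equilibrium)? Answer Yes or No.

Row minima: T → -6, B → 3; maximin = 3.
Column maxima: C1 → 3, C2 → 4; minimax = 3.
maximin = minimax = 3, so a saddle point exists.

Yes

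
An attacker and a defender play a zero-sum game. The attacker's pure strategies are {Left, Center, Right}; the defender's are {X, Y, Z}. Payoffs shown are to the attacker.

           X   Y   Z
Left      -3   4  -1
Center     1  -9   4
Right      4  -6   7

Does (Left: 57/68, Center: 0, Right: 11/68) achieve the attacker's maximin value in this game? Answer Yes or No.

Against X this mix gives (57/68)·(-3) + (11/68)·4 = -127/68.
Against Y this mix gives (57/68)·4 + (11/68)·(-6) = 81/34.
Against Z this mix gives (57/68)·(-1) + (11/68)·7 = 5/17.
The defender will play X, holding the attacker to -127/68. Shifting weight toward the row that does better against X would raise this floor (the equalizing mix achieves -2/17 against both X and Y), so the proposed strategy is not optimal.

No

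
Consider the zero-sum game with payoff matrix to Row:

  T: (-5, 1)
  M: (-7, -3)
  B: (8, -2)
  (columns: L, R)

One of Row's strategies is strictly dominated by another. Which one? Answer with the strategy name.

T gives a strictly higher payoff than M against every column: -5 > -7, 1 > -3.
So M is strictly dominated and Row never plays it.

M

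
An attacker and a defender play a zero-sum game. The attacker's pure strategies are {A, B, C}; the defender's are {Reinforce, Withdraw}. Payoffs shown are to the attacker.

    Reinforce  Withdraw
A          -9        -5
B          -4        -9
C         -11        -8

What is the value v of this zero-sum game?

-61/9

Row minima: A → -9, B → -9, C → -11; maximin = -9.
Column maxima: Reinforce → -4, Withdraw → -5; minimax = -5.
-9 ≠ -5, so there is no saddle point; optimal play is mixed.
C is strictly dominated by A, so the attacker never plays it.
On the remaining 2×2 (A, B vs Reinforce, Withdraw):
Let the attacker play A with probability p. Expected payoff against Reinforce: (-9)p + (-4)(1−p) = −5p − 4; against Withdraw: (-5)p + (-9)(1−p) = 4p − 9.
Setting these equal: −5p − 4 = 4p − 9 ⇒ −9p = -5 ⇒ p = 5/9, and the value is (-5)·(5/9) − 4 = -61/9.
For the defender: with q = P(Reinforce), equating A's and B's payoffs gives −4q − 5 = 5q − 9 ⇒ q = 4/9.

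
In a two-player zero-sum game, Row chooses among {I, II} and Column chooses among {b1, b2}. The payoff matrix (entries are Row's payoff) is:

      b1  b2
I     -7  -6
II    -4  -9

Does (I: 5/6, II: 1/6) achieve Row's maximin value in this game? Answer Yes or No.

Yes

Against b1 this mix gives (5/6)·(-7) + (1/6)·(-4) = -13/2.
Against b2 this mix gives (5/6)·(-6) + (1/6)·(-9) = -13/2.
All of Column's active replies (b1, b2) yield -13/2, and no column does worse for Row. The mix makes Column indifferent and guarantees -13/2, so it is optimal.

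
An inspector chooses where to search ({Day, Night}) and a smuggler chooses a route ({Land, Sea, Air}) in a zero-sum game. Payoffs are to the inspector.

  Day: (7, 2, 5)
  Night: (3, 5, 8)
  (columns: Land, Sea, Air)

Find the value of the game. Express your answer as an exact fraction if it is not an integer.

Row minima: Day → 2, Night → 3; maximin = 3.
Column maxima: Land → 7, Sea → 5, Air → 8; minimax = 5.
3 ≠ 5, so there is no saddle point; optimal play is mixed.
Air is strictly dominated by Sea (it gives the inspector strictly more in every row), so the smuggler never plays it.
On the remaining 2×2 (Day, Night vs Land, Sea):
Let the inspector play Day with probability p. Expected payoff against Land: 7p + 3(1−p) = 4p + 3; against Sea: 2p + 5(1−p) = −3p + 5.
Setting these equal: 4p + 3 = −3p + 5 ⇒ 7p = 2 ⇒ p = 2/7, and the value is (4)·(2/7) + 3 = 29/7.
For the smuggler: with q = P(Land), equating Day's and Night's payoffs gives 5q + 2 = −2q + 5 ⇒ q = 3/7.

29/7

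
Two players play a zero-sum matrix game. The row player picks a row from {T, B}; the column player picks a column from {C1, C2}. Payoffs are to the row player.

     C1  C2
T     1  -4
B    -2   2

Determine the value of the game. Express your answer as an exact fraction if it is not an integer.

Row minima: T → -4, B → -2; maximin = -2.
Column maxima: C1 → 1, C2 → 2; minimax = 1.
-2 ≠ 1, so there is no saddle point; optimal play is mixed.
Let the row player play T with probability p. Expected payoff against C1: 1p + (-2)(1−p) = 3p − 2; against C2: (-4)p + 2(1−p) = −6p + 2.
Setting these equal: 3p − 2 = −6p + 2 ⇒ 9p = 4 ⇒ p = 4/9, and the value is (3)·(4/9) − 2 = -2/3.
For the column player: with q = P(C1), equating T's and B's payoffs gives 5q − 4 = −4q + 2 ⇒ q = 2/3.

-2/3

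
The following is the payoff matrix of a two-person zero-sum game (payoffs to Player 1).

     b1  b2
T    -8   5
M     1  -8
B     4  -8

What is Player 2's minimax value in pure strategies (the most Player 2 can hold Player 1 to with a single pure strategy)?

4

Column maxima: b1 → 4, b2 → 5.
The smallest of these is 4.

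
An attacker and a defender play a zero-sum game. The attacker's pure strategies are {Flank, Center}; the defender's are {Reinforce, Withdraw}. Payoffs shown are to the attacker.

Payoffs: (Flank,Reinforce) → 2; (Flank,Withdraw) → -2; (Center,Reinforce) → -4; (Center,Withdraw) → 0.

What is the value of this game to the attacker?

-1

Row minima: Flank → -2, Center → -4; maximin = -2.
Column maxima: Reinforce → 2, Withdraw → 0; minimax = 0.
-2 ≠ 0, so there is no saddle point; optimal play is mixed.
Let the attacker play Flank with probability p. Expected payoff against Reinforce: 2p + (-4)(1−p) = 6p − 4; against Withdraw: (-2)p + 0(1−p) = −2p.
Setting these equal: 6p − 4 = −2p ⇒ 8p = 4 ⇒ p = 1/2, and the value is (6)·(1/2) − 4 = -1.
For the defender: with q = P(Reinforce), equating Flank's and Center's payoffs gives 4q − 2 = −4q ⇒ q = 1/4.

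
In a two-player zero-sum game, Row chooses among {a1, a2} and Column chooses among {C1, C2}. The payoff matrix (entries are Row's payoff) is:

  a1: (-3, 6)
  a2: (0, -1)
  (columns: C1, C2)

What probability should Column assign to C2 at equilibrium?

Row minima: a1 → -3, a2 → -1; maximin = -1.
Column maxima: C1 → 0, C2 → 6; minimax = 0.
-1 ≠ 0, so there is no saddle point; optimal play is mixed.
Let Row play a1 with probability p. Expected payoff against C1: (-3)p + 0(1−p) = −3p; against C2: 6p + (-1)(1−p) = 7p − 1.
Setting these equal: −3p = 7p − 1 ⇒ −10p = -1 ⇒ p = 1/10, and the value is (-3)·(1/10) = -3/10.
For Column: with q = P(C1), equating a1's and a2's payoffs gives −9q + 6 = q − 1 ⇒ q = 7/10.

3/10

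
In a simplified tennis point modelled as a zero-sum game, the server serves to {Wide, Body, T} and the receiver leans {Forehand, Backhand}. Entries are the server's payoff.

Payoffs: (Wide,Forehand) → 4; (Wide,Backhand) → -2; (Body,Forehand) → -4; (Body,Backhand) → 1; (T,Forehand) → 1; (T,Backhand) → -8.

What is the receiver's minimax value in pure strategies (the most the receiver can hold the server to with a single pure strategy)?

1

Column maxima: Forehand → 4, Backhand → 1.
The smallest of these is 1.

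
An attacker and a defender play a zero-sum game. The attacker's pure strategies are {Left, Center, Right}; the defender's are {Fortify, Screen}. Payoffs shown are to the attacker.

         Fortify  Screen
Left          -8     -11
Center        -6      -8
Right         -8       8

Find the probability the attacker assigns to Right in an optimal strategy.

Row minima: Left → -11, Center → -8, Right → -8; maximin = -8.
Column maxima: Fortify → -6, Screen → 8; minimax = -6.
-8 ≠ -6, so there is no saddle point; optimal play is mixed.
Left is strictly dominated by Center, so the attacker never plays it.
On the remaining 2×2 (Center, Right vs Fortify, Screen):
Let the attacker play Center with probability p. Expected payoff against Fortify: (-6)p + (-8)(1−p) = 2p − 8; against Screen: (-8)p + 8(1−p) = −16p + 8.
Setting these equal: 2p − 8 = −16p + 8 ⇒ 18p = 16 ⇒ p = 8/9, and the value is (2)·(8/9) − 8 = -56/9.
For the defender: with q = P(Fortify), equating Center's and Right's payoffs gives 2q − 8 = −16q + 8 ⇒ q = 8/9.

1/9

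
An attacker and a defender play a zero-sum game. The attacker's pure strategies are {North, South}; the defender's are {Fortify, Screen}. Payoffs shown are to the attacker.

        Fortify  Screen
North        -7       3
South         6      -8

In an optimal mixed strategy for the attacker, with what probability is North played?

7/12

Row minima: North → -7, South → -8; maximin = -7.
Column maxima: Fortify → 6, Screen → 3; minimax = 3.
-7 ≠ 3, so there is no saddle point; optimal play is mixed.
Let the attacker play North with probability p. Expected payoff against Fortify: (-7)p + 6(1−p) = −13p + 6; against Screen: 3p + (-8)(1−p) = 11p − 8.
Setting these equal: −13p + 6 = 11p − 8 ⇒ −24p = -14 ⇒ p = 7/12, and the value is (-13)·(7/12) + 6 = -19/12.
For the defender: with q = P(Fortify), equating North's and South's payoffs gives −10q + 3 = 14q − 8 ⇒ q = 11/24.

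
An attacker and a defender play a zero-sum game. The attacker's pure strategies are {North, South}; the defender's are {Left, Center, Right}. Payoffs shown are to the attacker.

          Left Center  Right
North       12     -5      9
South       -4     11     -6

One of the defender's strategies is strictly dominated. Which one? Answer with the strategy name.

Left

Right holds the attacker's payoff strictly below Left in every row: 9 < 12, -6 < -4.
So Left is strictly dominated for the defender.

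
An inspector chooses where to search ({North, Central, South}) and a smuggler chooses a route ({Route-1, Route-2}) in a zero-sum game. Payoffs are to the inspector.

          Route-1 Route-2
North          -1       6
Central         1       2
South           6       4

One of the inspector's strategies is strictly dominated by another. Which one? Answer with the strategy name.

Central

South gives a strictly higher payoff than Central against every column: 6 > 1, 4 > 2.
So Central is strictly dominated and the inspector never plays it.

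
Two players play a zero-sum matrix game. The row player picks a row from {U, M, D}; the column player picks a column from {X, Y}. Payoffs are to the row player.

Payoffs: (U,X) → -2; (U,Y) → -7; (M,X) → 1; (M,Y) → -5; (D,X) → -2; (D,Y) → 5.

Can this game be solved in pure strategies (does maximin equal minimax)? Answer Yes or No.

Row minima: U → -7, M → -5, D → -2; maximin = -2.
Column maxima: X → 1, Y → 5; minimax = 1.
-2 ≠ 1, so no pure-strategy equilibrium exists.

No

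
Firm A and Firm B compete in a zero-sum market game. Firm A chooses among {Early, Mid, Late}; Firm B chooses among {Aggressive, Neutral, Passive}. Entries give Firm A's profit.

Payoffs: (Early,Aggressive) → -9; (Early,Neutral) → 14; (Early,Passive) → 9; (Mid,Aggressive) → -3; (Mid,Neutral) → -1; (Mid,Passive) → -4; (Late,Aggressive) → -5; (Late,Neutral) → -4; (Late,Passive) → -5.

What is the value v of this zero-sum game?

Row minima: Early → -9, Mid → -4, Late → -5; maximin = -4.
Column maxima: Aggressive → -3, Neutral → 14, Passive → 9; minimax = -3.
-4 ≠ -3, so there is no saddle point; optimal play is mixed.
Late is strictly dominated by Mid, so Firm A never plays it.
Neutral is strictly dominated by Aggressive (it gives Firm A strictly more in every row), so Firm B never plays it.
On the remaining 2×2 (Early, Mid vs Aggressive, Passive):
Let Firm A play Early with probability p. Expected payoff against Aggressive: (-9)p + (-3)(1−p) = −6p − 3; against Passive: 9p + (-4)(1−p) = 13p − 4.
Setting these equal: −6p − 3 = 13p − 4 ⇒ −19p = -1 ⇒ p = 1/19, and the value is (-6)·(1/19) − 3 = -63/19.
For Firm B: with q = P(Aggressive), equating Early's and Mid's payoffs gives −18q + 9 = q − 4 ⇒ q = 13/19.

-63/19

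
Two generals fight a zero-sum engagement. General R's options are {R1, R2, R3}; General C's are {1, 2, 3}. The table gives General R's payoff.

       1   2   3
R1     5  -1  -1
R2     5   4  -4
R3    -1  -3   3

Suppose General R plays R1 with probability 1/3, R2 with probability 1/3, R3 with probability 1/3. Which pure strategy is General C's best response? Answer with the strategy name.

3

If General C plays 1, General R's expected payoff is (1/3)·5 + (1/3)·5 + (1/3)·(-1) = 3.
If General C plays 2, General R's expected payoff is (1/3)·(-1) + (1/3)·4 + (1/3)·(-3) = 0.
If General C plays 3, General R's expected payoff is (1/3)·(-1) + (1/3)·(-4) + (1/3)·3 = -2/3.
General C minimizes General R's payoff; the smallest is -2/3, so the best response is 3.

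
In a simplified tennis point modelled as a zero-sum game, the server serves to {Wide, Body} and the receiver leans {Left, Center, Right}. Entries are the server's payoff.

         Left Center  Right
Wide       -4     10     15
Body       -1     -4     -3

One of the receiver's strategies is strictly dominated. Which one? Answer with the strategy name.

Right

Center holds the server's payoff strictly below Right in every row: 10 < 15, -4 < -3.
So Right is strictly dominated for the receiver.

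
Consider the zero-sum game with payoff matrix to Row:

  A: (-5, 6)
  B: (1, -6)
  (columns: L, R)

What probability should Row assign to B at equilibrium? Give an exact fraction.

Row minima: A → -5, B → -6; maximin = -5.
Column maxima: L → 1, R → 6; minimax = 1.
-5 ≠ 1, so there is no saddle point; optimal play is mixed.
Let Row play A with probability p. Expected payoff against L: (-5)p + 1(1−p) = −6p + 1; against R: 6p + (-6)(1−p) = 12p − 6.
Setting these equal: −6p + 1 = 12p − 6 ⇒ −18p = -7 ⇒ p = 7/18, and the value is (-6)·(7/18) + 1 = -4/3.
For Column: with q = P(L), equating A's and B's payoffs gives −11q + 6 = 7q − 6 ⇒ q = 2/3.

11/18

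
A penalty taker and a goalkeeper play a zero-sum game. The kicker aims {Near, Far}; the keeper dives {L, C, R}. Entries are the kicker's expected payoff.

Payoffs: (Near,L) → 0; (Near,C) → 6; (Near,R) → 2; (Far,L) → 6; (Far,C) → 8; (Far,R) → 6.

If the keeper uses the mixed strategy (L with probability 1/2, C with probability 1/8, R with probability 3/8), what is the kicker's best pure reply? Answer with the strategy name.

Far

Expected payoff of Near: (1/2)·0 + (1/8)·6 + (3/8)·2 = 3/2.
Expected payoff of Far: (1/2)·6 + (1/8)·8 + (3/8)·6 = 25/4.
The largest is 25/4, so the kicker's best response is Far.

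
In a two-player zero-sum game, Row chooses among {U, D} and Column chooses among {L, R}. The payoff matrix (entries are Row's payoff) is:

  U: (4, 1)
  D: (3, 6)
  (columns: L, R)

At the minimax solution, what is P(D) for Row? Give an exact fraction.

1/2

Row minima: U → 1, D → 3; maximin = 3.
Column maxima: L → 4, R → 6; minimax = 4.
3 ≠ 4, so there is no saddle point; optimal play is mixed.
Let Row play U with probability p. Expected payoff against L: 4p + 3(1−p) = p + 3; against R: 1p + 6(1−p) = −5p + 6.
Setting these equal: p + 3 = −5p + 6 ⇒ 6p = 3 ⇒ p = 1/2, and the value is (1)·(1/2) + 3 = 7/2.
For Column: with q = P(L), equating U's and D's payoffs gives 3q + 1 = −3q + 6 ⇒ q = 5/6.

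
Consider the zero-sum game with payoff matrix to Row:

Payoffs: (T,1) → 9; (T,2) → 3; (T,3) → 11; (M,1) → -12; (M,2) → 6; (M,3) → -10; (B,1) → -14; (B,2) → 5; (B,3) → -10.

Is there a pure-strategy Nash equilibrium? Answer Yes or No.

Row minima: T → 3, M → -12, B → -14; maximin = 3.
Column maxima: 1 → 9, 2 → 6, 3 → 11; minimax = 6.
3 ≠ 6, so no pure-strategy equilibrium exists.

No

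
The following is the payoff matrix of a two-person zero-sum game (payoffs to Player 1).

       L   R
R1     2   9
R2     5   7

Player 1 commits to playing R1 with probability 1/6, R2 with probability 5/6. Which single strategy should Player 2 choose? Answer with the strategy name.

L

If Player 2 plays L, Player 1's expected payoff is (1/6)·2 + (5/6)·5 = 9/2.
If Player 2 plays R, Player 1's expected payoff is (1/6)·9 + (5/6)·7 = 22/3.
Player 2 minimizes Player 1's payoff; the smallest is 9/2, so the best response is L.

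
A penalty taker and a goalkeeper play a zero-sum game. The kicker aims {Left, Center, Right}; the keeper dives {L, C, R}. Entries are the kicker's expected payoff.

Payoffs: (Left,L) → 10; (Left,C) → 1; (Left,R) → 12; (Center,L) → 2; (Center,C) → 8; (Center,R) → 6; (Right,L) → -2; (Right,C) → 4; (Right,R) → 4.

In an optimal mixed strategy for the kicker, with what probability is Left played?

2/5

Row minima: Left → 1, Center → 2, Right → -2; maximin = 2.
Column maxima: L → 10, C → 8, R → 12; minimax = 8.
2 ≠ 8, so there is no saddle point; optimal play is mixed.
Right is strictly dominated by Center, so the kicker never plays it.
R is strictly dominated by L (it gives the kicker strictly more in every row), so the keeper never plays it.
On the remaining 2×2 (Left, Center vs L, C):
Let the kicker play Left with probability p. Expected payoff against L: 10p + 2(1−p) = 8p + 2; against C: 1p + 8(1−p) = −7p + 8.
Setting these equal: 8p + 2 = −7p + 8 ⇒ 15p = 6 ⇒ p = 2/5, and the value is (8)·(2/5) + 2 = 26/5.
For the keeper: with q = P(L), equating Left's and Center's payoffs gives 9q + 1 = −6q + 8 ⇒ q = 7/15.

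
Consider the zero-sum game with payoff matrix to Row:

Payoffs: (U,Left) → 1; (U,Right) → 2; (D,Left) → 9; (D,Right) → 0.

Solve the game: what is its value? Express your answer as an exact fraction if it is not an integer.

Row minima: U → 1, D → 0; maximin = 1.
Column maxima: Left → 9, Right → 2; minimax = 2.
1 ≠ 2, so there is no saddle point; optimal play is mixed.
Let Row play U with probability p. Expected payoff against Left: 1p + 9(1−p) = −8p + 9; against Right: 2p + 0(1−p) = 2p.
Setting these equal: −8p + 9 = 2p ⇒ −10p = -9 ⇒ p = 9/10, and the value is (-8)·(9/10) + 9 = 9/5.
For Column: with q = P(Left), equating U's and D's payoffs gives −q + 2 = 9q ⇒ q = 1/5.

9/5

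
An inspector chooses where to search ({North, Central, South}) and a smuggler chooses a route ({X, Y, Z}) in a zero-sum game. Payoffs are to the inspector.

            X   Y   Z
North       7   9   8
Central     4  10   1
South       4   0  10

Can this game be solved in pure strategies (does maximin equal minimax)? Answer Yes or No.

Yes

Row minima: North → 7, Central → 1, South → 0; maximin = 7.
Column maxima: X → 7, Y → 10, Z → 10; minimax = 7.
maximin = minimax = 7, so a saddle point exists.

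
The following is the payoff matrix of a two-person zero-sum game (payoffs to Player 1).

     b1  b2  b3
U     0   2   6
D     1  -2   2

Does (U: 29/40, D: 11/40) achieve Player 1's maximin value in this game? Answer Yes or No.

Against b1 this mix gives (29/40)·0 + (11/40)·1 = 11/40.
Against b2 this mix gives (29/40)·2 + (11/40)·(-2) = 9/10.
Against b3 this mix gives (29/40)·6 + (11/40)·2 = 49/10.
Player 2 will play b1, holding Player 1 to 11/40. Shifting weight toward the row that does better against b1 would raise this floor (the equalizing mix achieves 2/5 against both b1 and b2), so the proposed strategy is not optimal.

No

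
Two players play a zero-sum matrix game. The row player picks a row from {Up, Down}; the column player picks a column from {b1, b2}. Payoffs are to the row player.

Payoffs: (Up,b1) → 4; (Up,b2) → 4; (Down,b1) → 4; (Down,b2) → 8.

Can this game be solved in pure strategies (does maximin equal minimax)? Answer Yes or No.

Row minima: Up → 4, Down → 4; maximin = 4.
Column maxima: b1 → 4, b2 → 8; minimax = 4.
maximin = minimax = 4, so a saddle point exists.

Yes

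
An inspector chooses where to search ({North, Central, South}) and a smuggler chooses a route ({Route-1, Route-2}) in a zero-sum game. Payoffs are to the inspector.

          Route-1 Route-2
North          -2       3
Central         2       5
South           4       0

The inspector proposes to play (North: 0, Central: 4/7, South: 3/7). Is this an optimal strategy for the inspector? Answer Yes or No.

Yes

Against Route-1 this mix gives (4/7)·2 + (3/7)·4 = 20/7.
Against Route-2 this mix gives (4/7)·5 + (3/7)·0 = 20/7.
All of the smuggler's active replies (Route-1, Route-2) yield 20/7, and no column does worse for the inspector. The mix makes the smuggler indifferent and guarantees 20/7, so it is optimal.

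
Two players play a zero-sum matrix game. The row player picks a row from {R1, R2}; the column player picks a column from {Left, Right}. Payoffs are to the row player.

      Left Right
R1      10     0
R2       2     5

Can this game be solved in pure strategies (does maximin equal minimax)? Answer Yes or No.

Row minima: R1 → 0, R2 → 2; maximin = 2.
Column maxima: Left → 10, Right → 5; minimax = 5.
2 ≠ 5, so no pure-strategy equilibrium exists.

No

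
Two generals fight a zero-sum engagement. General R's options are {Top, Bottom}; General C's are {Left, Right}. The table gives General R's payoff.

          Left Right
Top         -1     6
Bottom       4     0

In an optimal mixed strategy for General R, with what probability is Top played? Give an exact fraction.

4/11

Row minima: Top → -1, Bottom → 0; maximin = 0.
Column maxima: Left → 4, Right → 6; minimax = 4.
0 ≠ 4, so there is no saddle point; optimal play is mixed.
Let General R play Top with probability p. Expected payoff against Left: (-1)p + 4(1−p) = −5p + 4; against Right: 6p + 0(1−p) = 6p.
Setting these equal: −5p + 4 = 6p ⇒ −11p = -4 ⇒ p = 4/11, and the value is (-5)·(4/11) + 4 = 24/11.
For General C: with q = P(Left), equating Top's and Bottom's payoffs gives −7q + 6 = 4q ⇒ q = 6/11.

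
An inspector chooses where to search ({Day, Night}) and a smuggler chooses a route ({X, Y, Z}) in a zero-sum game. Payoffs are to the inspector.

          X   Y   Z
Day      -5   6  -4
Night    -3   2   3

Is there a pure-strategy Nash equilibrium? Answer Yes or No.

Row minima: Day → -5, Night → -3; maximin = -3.
Column maxima: X → -3, Y → 6, Z → 3; minimax = -3.
maximin = minimax = -3, so a saddle point exists.

Yes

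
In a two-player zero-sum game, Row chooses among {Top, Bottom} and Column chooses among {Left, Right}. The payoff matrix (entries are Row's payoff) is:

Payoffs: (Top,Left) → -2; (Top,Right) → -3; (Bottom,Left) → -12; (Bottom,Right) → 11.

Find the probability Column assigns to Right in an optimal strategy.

5/12

Row minima: Top → -3, Bottom → -12; maximin = -3.
Column maxima: Left → -2, Right → 11; minimax = -2.
-3 ≠ -2, so there is no saddle point; optimal play is mixed.
Let Row play Top with probability p. Expected payoff against Left: (-2)p + (-12)(1−p) = 10p − 12; against Right: (-3)p + 11(1−p) = −14p + 11.
Setting these equal: 10p − 12 = −14p + 11 ⇒ 24p = 23 ⇒ p = 23/24, and the value is (10)·(23/24) − 12 = -29/12.
For Column: with q = P(Left), equating Top's and Bottom's payoffs gives q − 3 = −23q + 11 ⇒ q = 7/12.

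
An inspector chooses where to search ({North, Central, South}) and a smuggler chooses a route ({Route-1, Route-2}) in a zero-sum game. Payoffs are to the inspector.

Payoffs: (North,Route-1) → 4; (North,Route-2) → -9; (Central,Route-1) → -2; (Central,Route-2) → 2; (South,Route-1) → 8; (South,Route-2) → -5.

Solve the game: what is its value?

6/17

Row minima: North → -9, Central → -2, South → -5; maximin = -2.
Column maxima: Route-1 → 8, Route-2 → 2; minimax = 2.
-2 ≠ 2, so there is no saddle point; optimal play is mixed.
North is strictly dominated by South, so the inspector never plays it.
On the remaining 2×2 (Central, South vs Route-1, Route-2):
Let the inspector play Central with probability p. Expected payoff against Route-1: (-2)p + 8(1−p) = −10p + 8; against Route-2: 2p + (-5)(1−p) = 7p − 5.
Setting these equal: −10p + 8 = 7p − 5 ⇒ −17p = -13 ⇒ p = 13/17, and the value is (-10)·(13/17) + 8 = 6/17.
For the smuggler: with q = P(Route-1), equating Central's and South's payoffs gives −4q + 2 = 13q − 5 ⇒ q = 7/17.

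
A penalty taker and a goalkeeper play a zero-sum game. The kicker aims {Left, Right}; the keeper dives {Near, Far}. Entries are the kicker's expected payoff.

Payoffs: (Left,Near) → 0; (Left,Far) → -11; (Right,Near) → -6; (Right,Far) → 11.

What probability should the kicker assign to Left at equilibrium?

17/28

Row minima: Left → -11, Right → -6; maximin = -6.
Column maxima: Near → 0, Far → 11; minimax = 0.
-6 ≠ 0, so there is no saddle point; optimal play is mixed.
Let the kicker play Left with probability p. Expected payoff against Near: 0p + (-6)(1−p) = 6p − 6; against Far: (-11)p + 11(1−p) = −22p + 11.
Setting these equal: 6p − 6 = −22p + 11 ⇒ 28p = 17 ⇒ p = 17/28, and the value is (6)·(17/28) − 6 = -33/14.
For the keeper: with q = P(Near), equating Left's and Right's payoffs gives 11q − 11 = −17q + 11 ⇒ q = 11/14.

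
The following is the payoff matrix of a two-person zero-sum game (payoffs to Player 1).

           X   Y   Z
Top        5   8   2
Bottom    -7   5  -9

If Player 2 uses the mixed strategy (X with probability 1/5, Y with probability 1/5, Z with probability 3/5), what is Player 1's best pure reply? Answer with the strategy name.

Expected payoff of Top: (1/5)·5 + (1/5)·8 + (3/5)·2 = 19/5.
Expected payoff of Bottom: (1/5)·(-7) + (1/5)·5 + (3/5)·(-9) = -29/5.
The largest is 19/5, so Player 1's best response is Top.

Top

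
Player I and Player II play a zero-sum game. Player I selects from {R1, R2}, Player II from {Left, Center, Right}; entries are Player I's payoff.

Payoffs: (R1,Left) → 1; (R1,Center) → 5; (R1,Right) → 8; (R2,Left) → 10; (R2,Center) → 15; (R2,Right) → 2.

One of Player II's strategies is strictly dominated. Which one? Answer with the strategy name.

Center

Left holds Player I's payoff strictly below Center in every row: 1 < 5, 10 < 15.
So Center is strictly dominated for Player II.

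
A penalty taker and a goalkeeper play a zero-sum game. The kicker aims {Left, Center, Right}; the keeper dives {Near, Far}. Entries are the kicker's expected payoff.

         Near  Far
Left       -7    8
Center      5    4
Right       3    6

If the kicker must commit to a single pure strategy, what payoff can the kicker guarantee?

4

Row minima: Left → -7, Center → 4, Right → 3.
The best of these is 4.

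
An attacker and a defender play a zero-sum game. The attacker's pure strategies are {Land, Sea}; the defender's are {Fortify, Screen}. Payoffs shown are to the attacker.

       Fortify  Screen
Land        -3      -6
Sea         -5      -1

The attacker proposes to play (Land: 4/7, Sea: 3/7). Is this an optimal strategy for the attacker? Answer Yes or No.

Yes

Against Fortify this mix gives (4/7)·(-3) + (3/7)·(-5) = -27/7.
Against Screen this mix gives (4/7)·(-6) + (3/7)·(-1) = -27/7.
All of the defender's active replies (Fortify, Screen) yield -27/7, and no column does worse for the attacker. The mix makes the defender indifferent and guarantees -27/7, so it is optimal.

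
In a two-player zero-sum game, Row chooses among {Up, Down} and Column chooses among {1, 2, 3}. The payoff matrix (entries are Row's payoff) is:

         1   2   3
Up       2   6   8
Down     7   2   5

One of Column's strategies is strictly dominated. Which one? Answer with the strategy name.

2 holds Row's payoff strictly below 3 in every row: 6 < 8, 2 < 5.
So 3 is strictly dominated for Column.

3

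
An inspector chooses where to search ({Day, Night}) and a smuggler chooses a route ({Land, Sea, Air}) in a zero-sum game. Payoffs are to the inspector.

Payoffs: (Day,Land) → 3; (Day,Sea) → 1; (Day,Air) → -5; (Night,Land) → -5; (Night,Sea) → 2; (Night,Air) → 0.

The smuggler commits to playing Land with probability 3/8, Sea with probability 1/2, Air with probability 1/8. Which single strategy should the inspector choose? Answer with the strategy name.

Day

Expected payoff of Day: (3/8)·3 + (1/2)·1 + (1/8)·(-5) = 1.
Expected payoff of Night: (3/8)·(-5) + (1/2)·2 + (1/8)·0 = -7/8.
The largest is 1, so the inspector's best response is Day.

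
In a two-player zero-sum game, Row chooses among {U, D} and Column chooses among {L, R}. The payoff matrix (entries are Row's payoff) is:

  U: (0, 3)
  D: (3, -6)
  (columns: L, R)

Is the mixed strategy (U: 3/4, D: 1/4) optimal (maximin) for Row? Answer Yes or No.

Against L this mix gives (3/4)·0 + (1/4)·3 = 3/4.
Against R this mix gives (3/4)·3 + (1/4)·(-6) = 3/4.
All of Column's active replies (L, R) yield 3/4, and no column does worse for Row. The mix makes Column indifferent and guarantees 3/4, so it is optimal.

Yes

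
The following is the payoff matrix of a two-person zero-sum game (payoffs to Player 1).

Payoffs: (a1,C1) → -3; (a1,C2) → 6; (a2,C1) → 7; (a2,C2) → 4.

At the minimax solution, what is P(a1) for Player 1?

1/4

Row minima: a1 → -3, a2 → 4; maximin = 4.
Column maxima: C1 → 7, C2 → 6; minimax = 6.
4 ≠ 6, so there is no saddle point; optimal play is mixed.
Let Player 1 play a1 with probability p. Expected payoff against C1: (-3)p + 7(1−p) = −10p + 7; against C2: 6p + 4(1−p) = 2p + 4.
Setting these equal: −10p + 7 = 2p + 4 ⇒ −12p = -3 ⇒ p = 1/4, and the value is (-10)·(1/4) + 7 = 9/2.
For Player 2: with q = P(C1), equating a1's and a2's payoffs gives −9q + 6 = 3q + 4 ⇒ q = 1/6.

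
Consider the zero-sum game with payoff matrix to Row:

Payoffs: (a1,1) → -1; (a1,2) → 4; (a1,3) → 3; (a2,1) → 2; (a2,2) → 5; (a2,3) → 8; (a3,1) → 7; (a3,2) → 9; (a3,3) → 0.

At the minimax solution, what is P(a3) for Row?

6/13

Row minima: a1 → -1, a2 → 2, a3 → 0; maximin = 2.
Column maxima: 1 → 7, 2 → 9, 3 → 8; minimax = 7.
2 ≠ 7, so there is no saddle point; optimal play is mixed.
a1 is strictly dominated by a2, so Row never plays it.
2 is strictly dominated by 1 (it gives Row strictly more in every row), so Column never plays it.
On the remaining 2×2 (a2, a3 vs 1, 3):
Let Row play a2 with probability p. Expected payoff against 1: 2p + 7(1−p) = −5p + 7; against 3: 8p + 0(1−p) = 8p.
Setting these equal: −5p + 7 = 8p ⇒ −13p = -7 ⇒ p = 7/13, and the value is (-5)·(7/13) + 7 = 56/13.
For Column: with q = P(1), equating a2's and a3's payoffs gives −6q + 8 = 7q ⇒ q = 8/13.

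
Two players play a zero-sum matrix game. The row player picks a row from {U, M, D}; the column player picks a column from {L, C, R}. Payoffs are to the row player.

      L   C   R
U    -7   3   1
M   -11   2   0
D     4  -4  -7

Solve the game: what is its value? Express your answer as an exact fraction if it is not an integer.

Row minima: U → -7, M → -11, D → -7; maximin = -7.
Column maxima: L → 4, C → 3, R → 1; minimax = 1.
-7 ≠ 1, so there is no saddle point; optimal play is mixed.
M is strictly dominated by U, so the row player never plays it.
C is strictly dominated by R (it gives the row player strictly more in every row), so the column player never plays it.
On the remaining 2×2 (U, D vs L, R):
Let the row player play U with probability p. Expected payoff against L: (-7)p + 4(1−p) = −11p + 4; against R: 1p + (-7)(1−p) = 8p − 7.
Setting these equal: −11p + 4 = 8p − 7 ⇒ −19p = -11 ⇒ p = 11/19, and the value is (-11)·(11/19) + 4 = -45/19.
For the column player: with q = P(L), equating U's and D's payoffs gives −8q + 1 = 11q − 7 ⇒ q = 8/19.

-45/19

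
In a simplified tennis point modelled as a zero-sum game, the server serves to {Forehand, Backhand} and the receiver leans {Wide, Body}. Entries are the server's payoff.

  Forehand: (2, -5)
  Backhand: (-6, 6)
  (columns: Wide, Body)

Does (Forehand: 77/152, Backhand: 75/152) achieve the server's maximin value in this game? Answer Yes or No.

No

Against Wide this mix gives (77/152)·2 + (75/152)·(-6) = -37/19.
Against Body this mix gives (77/152)·(-5) + (75/152)·6 = 65/152.
The receiver will play Wide, holding the server to -37/19. Shifting weight toward the row that does better against Wide would raise this floor (the equalizing mix achieves -18/19 against both Wide and Body), so the proposed strategy is not optimal.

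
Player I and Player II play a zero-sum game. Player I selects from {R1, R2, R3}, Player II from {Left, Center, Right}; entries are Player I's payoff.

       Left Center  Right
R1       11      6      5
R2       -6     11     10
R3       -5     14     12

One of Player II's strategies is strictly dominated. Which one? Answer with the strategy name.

Right holds Player I's payoff strictly below Center in every row: 5 < 6, 10 < 11, 12 < 14.
So Center is strictly dominated for Player II.

Center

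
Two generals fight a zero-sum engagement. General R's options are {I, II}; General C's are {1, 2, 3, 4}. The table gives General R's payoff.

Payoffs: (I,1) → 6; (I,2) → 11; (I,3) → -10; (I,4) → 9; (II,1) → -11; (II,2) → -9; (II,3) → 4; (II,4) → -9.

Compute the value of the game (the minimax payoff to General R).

-86/31

Row minima: I → -10, II → -11; maximin = -10.
Column maxima: 1 → 6, 2 → 11, 3 → 4, 4 → 9; minimax = 4.
-10 ≠ 4, so there is no saddle point; optimal play is mixed.
2 is strictly dominated by 1 (it gives General R strictly more in every row), so General C never plays it.
4 is strictly dominated by 1 (it gives General R strictly more in every row), so General C never plays it.
On the remaining 2×2 (I, II vs 1, 3):
Let General R play I with probability p. Expected payoff against 1: 6p + (-11)(1−p) = 17p − 11; against 3: (-10)p + 4(1−p) = −14p + 4.
Setting these equal: 17p − 11 = −14p + 4 ⇒ 31p = 15 ⇒ p = 15/31, and the value is (17)·(15/31) − 11 = -86/31.
For General C: with q = P(1), equating I's and II's payoffs gives 16q − 10 = −15q + 4 ⇒ q = 14/31.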